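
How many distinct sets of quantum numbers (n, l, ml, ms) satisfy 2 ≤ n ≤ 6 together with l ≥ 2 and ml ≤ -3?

Count contributing orbitals for each principal shell:
n=4 → 1; n=5 → 3; n=6 → 6.
Orbitals: 1 + 3 + 6 = 10. Including both spin states (ms = ±1/2) gives 2 × 10 = 20 states.

20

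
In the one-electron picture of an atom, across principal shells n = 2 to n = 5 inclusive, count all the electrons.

108

Shell n has n² orbitals: 2²=4 + 3²=9 + 4²=16 + 5²=25 = 54 orbitals.
Two spin states per orbital: 2 × 54 = 108 electrons.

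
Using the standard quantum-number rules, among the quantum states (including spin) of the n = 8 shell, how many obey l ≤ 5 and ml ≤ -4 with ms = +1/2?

3

The (l, ml) pairs meeting l ≤ 5 and ml ≤ -4 give: l=4 → 1; l=5 → 2.
Orbitals: 1 + 2 = 3. With ms fixed to a single value there is one state per orbital, giving 3 states.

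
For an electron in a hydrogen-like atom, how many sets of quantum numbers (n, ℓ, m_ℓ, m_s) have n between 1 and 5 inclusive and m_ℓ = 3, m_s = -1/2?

Per-shell orbital counts meeting the constraint:
n=4 → 1; n=5 → 2.
Orbitals: 1 + 2 = 3. With m_s fixed to -1/2 there is one state per orbital, so 3 states.

3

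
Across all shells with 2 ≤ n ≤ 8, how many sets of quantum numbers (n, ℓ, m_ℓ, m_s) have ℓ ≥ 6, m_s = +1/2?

41

Go shell by shell, enumerating (ℓ, m_ℓ) with ℓ ≥ 6:
n=7 → 13; n=8 → 28.
Orbitals: 13 + 28 = 41. With m_s fixed to +1/2 there is one state per orbital, so 41 states.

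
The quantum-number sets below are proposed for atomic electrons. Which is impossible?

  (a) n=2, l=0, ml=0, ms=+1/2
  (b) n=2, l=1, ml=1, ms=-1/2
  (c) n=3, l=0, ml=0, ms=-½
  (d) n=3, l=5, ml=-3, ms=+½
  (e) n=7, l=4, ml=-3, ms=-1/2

(d) has l = 5 ≥ n = 3, violating 0 ≤ l ≤ n−1.
The remaining sets (a), (b), (c), (e) satisfy all four rules.

(d)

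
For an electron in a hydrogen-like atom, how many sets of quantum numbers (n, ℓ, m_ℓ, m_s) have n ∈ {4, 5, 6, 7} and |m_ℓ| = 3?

Per-shell orbital counts meeting the constraint:
n=4 → 2; n=5 → 4; n=6 → 6; n=7 → 8.
Orbitals: 2 + 4 + 6 + 8 = 20. Including both spin states (m_s = ±1/2) gives 2 × 20 = 40 states.

40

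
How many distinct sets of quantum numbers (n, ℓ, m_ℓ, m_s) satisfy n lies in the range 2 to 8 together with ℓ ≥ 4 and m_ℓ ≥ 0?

Go shell by shell, enumerating (ℓ, m_ℓ) with ℓ ≥ 4 and m_ℓ ≥ 0:
n=5 → 5; n=6 → 11; n=7 → 18; n=8 → 26.
Orbitals: 5 + 11 + 18 + 26 = 60. Including both spin states (m_s = ±1/2) gives 2 × 60 = 120 states.

120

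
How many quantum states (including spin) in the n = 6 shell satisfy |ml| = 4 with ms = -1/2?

4

With n = 6 the allowed l are 0, 1, …, 5.
Per l-value: l=4 → 2; l=5 → 2.
Orbitals: 2 + 2 = 4. With ms fixed to a single value there is one state per orbital, giving 4 states.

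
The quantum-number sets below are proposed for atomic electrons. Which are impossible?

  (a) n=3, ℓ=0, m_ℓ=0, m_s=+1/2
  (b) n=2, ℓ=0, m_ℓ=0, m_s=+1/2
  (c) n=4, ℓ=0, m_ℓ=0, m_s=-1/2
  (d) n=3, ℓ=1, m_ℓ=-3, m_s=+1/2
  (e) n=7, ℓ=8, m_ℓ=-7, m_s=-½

(d) and (e)

(d) has |m_ℓ| = 3 > ℓ = 1, violating −ℓ ≤ m_ℓ ≤ ℓ.
(e) has ℓ = 8 ≥ n = 7, violating 0 ≤ ℓ ≤ n−1.
The remaining sets (a), (b), (c) satisfy all four rules.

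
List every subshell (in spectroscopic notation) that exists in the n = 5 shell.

5s, 5p, 5d, 5f, 5g

For n = 5, l runs from 0 to 4. In spectroscopic notation l = 0,1,2,… ↔ s,p,d,f,g,h,i, so the subshells are 5s, 5p, 5d, 5f, 5g.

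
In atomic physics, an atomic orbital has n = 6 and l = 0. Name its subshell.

l = 0 corresponds to the letter 's', so the subshell is 6s.

6s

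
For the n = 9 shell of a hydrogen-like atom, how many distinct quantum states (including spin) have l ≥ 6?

90

The n = 9 shell has l = 0 through 8; check each.
Per l-value: l=6 → 13; l=7 → 15; l=8 → 17.
Orbitals: 13 + 15 + 17 = 45. Each orbital carries two spin states, so 45 × 2 = 90 states.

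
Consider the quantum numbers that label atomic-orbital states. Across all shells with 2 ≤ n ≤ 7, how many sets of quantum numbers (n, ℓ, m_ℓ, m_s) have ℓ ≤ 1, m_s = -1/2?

24

Count contributing orbitals for each principal shell:
n=2 → 4; n=3 → 4; n=4 → 4; n=5 → 4; n=6 → 4; n=7 → 4.
Orbitals: 4 + 4 + 4 + 4 + 4 + 4 = 24. With m_s fixed to -1/2 there is one state per orbital, so 24 states.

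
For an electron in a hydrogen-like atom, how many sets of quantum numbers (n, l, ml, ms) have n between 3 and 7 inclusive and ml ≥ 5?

For each n in the range, tally the orbitals obeying ml ≥ 5:
n=6 → 1; n=7 → 3.
Orbitals: 1 + 3 = 4. Including both spin states (ms = ±1/2) gives 2 × 4 = 8 states.

8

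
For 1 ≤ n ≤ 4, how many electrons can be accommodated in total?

60

Total orbitals = 1² + 2² + 3² + 4² = 30. Doubling for spin gives 60 electrons.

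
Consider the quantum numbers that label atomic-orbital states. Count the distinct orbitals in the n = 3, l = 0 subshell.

A subshell has 2l+1 orbitals; with l = 0, that's 1.

1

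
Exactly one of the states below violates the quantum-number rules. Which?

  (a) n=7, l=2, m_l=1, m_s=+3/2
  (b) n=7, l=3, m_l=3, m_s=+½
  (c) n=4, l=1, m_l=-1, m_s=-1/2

(a) has m_s = +3/2, but an electron's spin must be ±1/2.
The remaining sets (b), (c) satisfy all four rules.

(a)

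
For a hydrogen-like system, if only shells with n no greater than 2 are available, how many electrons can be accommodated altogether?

Total orbitals = 1² + 2² = 5. Doubling for spin gives 10 electrons.

10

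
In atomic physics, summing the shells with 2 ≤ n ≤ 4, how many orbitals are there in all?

29

Shell n has n² orbitals: 2²=4 + 3²=9 + 4²=16 = 29 orbitals.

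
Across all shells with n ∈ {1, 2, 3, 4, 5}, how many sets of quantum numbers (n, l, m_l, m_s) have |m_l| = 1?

Work shell by shell — for each n, count the (l, m_l) pairs that satisfy |m_l| = 1:
n=2 → 2; n=3 → 4; n=4 → 6; n=5 → 8.
Orbitals: 2 + 4 + 6 + 8 = 20. Including both spin states (m_s = ±1/2) gives 2 × 20 = 40 states.

40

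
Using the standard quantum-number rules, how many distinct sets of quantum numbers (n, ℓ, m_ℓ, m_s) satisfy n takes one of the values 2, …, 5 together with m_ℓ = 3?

6

Work shell by shell — for each n, count the (ℓ, m_ℓ) pairs that satisfy m_ℓ = 3:
n=4 → 1; n=5 → 2.
Orbitals: 1 + 2 = 3. Including both spin states (m_s = ±1/2) gives 2 × 3 = 6 states.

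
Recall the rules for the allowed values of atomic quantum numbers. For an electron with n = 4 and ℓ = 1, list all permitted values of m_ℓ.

-1, 0, 1

m_ℓ takes every integer from −ℓ to +ℓ. With ℓ = 1 that gives the 3 values -1, 0, 1.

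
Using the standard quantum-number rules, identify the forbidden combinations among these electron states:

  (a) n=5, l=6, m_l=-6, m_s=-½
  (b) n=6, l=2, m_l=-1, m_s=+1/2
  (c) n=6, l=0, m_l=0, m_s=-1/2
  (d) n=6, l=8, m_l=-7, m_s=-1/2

(a) and (d)

(a) has l = 6 ≥ n = 5, violating 0 ≤ l ≤ n−1.
(d) has l = 8 ≥ n = 6, violating 0 ≤ l ≤ n−1.
The remaining sets (b), (c) satisfy all four rules.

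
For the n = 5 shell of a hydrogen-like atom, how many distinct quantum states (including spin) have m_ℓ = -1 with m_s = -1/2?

Orbitals with m_ℓ = -1, by ℓ: ℓ=1 → 1; ℓ=2 → 1; ℓ=3 → 1; ℓ=4 → 1.
Orbitals: 1 + 1 + 1 + 1 = 4. With m_s fixed to a single value there is one state per orbital, giving 4 states.

4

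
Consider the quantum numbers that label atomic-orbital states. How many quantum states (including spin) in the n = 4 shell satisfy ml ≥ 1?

The n = 4 shell has l = 0 through 3; check each.
Orbitals with ml ≥ 1, by l: l=1 → 1; l=2 → 2; l=3 → 3.
Orbitals: 1 + 2 + 3 = 6. Each orbital carries two spin states, so 6 × 2 = 12 states.

12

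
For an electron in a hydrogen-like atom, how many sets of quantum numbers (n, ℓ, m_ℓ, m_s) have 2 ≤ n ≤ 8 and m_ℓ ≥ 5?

20

Per-shell orbital counts meeting the constraint:
n=6 → 1; n=7 → 3; n=8 → 6.
Orbitals: 1 + 3 + 6 = 10. Including both spin states (m_s = ±1/2) gives 2 × 10 = 20 states.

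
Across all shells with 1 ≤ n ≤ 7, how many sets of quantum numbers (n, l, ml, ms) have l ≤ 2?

Work shell by shell — for each n, count the (l, ml) pairs that satisfy l ≤ 2:
n=1 → 1; n=2 → 4; n=3 → 9; n=4 → 9; n=5 → 9; n=6 → 9; n=7 → 9.
Orbitals: 1 + 4 + 9 + 9 + 9 + 9 + 9 = 50. Including both spin states (ms = ±1/2) gives 2 × 50 = 100 states.

100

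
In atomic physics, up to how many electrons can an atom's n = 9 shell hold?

162

A shell holds 2n² electrons: 2 × 9² = 2 × 81 = 162.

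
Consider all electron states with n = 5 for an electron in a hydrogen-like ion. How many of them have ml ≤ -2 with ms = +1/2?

6

With n = 5 the allowed l are 0, 1, …, 4.
Orbitals with ml ≤ -2, by l: l=2 → 1; l=3 → 2; l=4 → 3.
Orbitals: 1 + 2 + 3 = 6. With ms fixed to a single value there is one state per orbital, giving 6 states.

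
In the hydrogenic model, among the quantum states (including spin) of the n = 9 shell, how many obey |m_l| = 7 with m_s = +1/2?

The n = 9 shell has l = 0 through 8; check each.
Per l-value: l=7 → 2; l=8 → 2.
Orbitals: 2 + 2 = 4. With m_s fixed to a single value there is one state per orbital, giving 4 states.

4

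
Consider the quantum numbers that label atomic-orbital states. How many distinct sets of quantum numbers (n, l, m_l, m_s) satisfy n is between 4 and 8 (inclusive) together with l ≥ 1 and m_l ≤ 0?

Per-shell orbital counts meeting the constraint:
n=4 → 9; n=5 → 14; n=6 → 20; n=7 → 27; n=8 → 35.
Orbitals: 9 + 14 + 20 + 27 + 35 = 105. Including both spin states (m_s = ±1/2) gives 2 × 105 = 210 states.

210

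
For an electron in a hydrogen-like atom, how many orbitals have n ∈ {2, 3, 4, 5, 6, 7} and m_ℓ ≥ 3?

Treat each shell separately and count matching orbitals:
n=4 → 1; n=5 → 3; n=6 → 6; n=7 → 10.
Total orbitals: 1 + 3 + 6 + 10 = 20.

20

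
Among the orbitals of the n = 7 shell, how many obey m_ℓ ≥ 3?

10

For n = 7, ℓ ranges over 0 … 6.
Per ℓ-value: ℓ=3 → 1; ℓ=4 → 2; ℓ=5 → 3; ℓ=6 → 4.
Total orbitals: 1 + 2 + 3 + 4 = 10.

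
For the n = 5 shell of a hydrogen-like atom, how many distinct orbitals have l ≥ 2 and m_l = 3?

2

For n = 5, l ranges over 0 … 4.
Orbitals with l ≥ 2 and m_l = 3, by l: l=3 → 1; l=4 → 1.
Total orbitals: 1 + 1 = 2.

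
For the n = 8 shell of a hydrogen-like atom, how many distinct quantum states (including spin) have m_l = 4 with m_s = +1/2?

4

Go through l = 0, …, 7 (the values permitted for n = 8).
Orbitals with m_l = 4, by l: l=4 → 1; l=5 → 1; l=6 → 1; l=7 → 1.
Orbitals: 1 + 1 + 1 + 1 = 4. With m_s fixed to a single value there is one state per orbital, giving 4 states.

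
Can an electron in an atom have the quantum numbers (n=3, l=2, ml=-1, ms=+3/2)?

The spin quantum number for an electron can only be ms = +1/2 or −1/2; ms = +3/2 is not one of those.

No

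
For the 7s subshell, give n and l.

The leading integer gives n = 7; the letter 's' means l = 0.

n = 7, l = 0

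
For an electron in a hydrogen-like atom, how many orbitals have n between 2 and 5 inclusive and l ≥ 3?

23

Treat each shell separately and count matching orbitals:
n=4 → 7; n=5 → 16.
Total orbitals: 7 + 16 = 23.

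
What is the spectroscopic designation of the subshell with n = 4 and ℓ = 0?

ℓ = 0 corresponds to the letter 's', so the subshell is 4s.

4s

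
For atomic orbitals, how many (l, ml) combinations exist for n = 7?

The n = 7 shell contains n² = 7² = 49 orbitals.

49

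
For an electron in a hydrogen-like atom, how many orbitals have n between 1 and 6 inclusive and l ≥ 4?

29

Treat each shell separately and count matching orbitals:
n=5 → 9; n=6 → 20.
Total orbitals: 9 + 20 = 29.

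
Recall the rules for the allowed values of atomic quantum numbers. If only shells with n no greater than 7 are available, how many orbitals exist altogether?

Total orbitals = 1² + 2² + 3² + 4² + 5² + 6² + 7² = 140.

140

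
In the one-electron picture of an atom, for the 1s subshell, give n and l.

The leading integer gives n = 1; the letter 's' means l = 0.

n = 1, l = 0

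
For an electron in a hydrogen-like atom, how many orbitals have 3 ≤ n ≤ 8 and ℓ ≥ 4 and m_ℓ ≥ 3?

Per-shell orbital counts meeting the constraint:
n=5 → 2; n=6 → 5; n=7 → 9; n=8 → 14.
Total orbitals: 2 + 5 + 9 + 14 = 30.

30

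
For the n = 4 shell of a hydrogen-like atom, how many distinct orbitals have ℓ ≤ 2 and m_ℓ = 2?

Go through ℓ = 0, …, 3 (the values permitted for n = 4).
The (ℓ, m_ℓ) pairs meeting ℓ ≤ 2 and m_ℓ = 2 give: ℓ=2 → 1.
Total orbitals: 1.

1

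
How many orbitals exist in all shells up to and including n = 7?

140

Total orbitals = 1² + 2² + 3² + 4² + 5² + 6² + 7² = 140.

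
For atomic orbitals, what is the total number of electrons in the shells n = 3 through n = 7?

270

Shell n has n² orbitals: 3²=9 + 4²=16 + 5²=25 + 6²=36 + 7²=49 = 135 orbitals.
Two spin states per orbital: 2 × 135 = 270 electrons.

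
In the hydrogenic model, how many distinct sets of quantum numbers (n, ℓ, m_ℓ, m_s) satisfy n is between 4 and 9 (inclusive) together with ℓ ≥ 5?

For each n in the range, tally the orbitals obeying ℓ ≥ 5:
n=6 → 11; n=7 → 24; n=8 → 39; n=9 → 56.
Orbitals: 11 + 24 + 39 + 56 = 130. Including both spin states (m_s = ±1/2) gives 2 × 130 = 260 states.

260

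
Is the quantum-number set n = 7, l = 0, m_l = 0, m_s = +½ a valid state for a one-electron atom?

Valid

n = 7 is a positive integer. l = 0 satisfies 0 ≤ l ≤ n−1 = 6. m_l = 0 lies in the range −l … +l (here 0). m_s = +1/2 is one of ±1/2.
All four constraints are satisfied.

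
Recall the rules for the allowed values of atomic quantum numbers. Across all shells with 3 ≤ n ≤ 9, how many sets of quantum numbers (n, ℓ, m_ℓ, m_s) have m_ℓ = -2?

56

Per-shell orbital counts meeting the constraint:
n=3 → 1; n=4 → 2; n=5 → 3; n=6 → 4; n=7 → 5; n=8 → 6; n=9 → 7.
Orbitals: 1 + 2 + 3 + 4 + 5 + 6 + 7 = 28. Including both spin states (m_s = ±1/2) gives 2 × 28 = 56 states.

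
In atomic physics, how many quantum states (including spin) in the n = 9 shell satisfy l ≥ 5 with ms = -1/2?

For n = 9, l ranges over 0 … 8.
The (l, ml) pairs meeting l ≥ 5 give: l=5 → 11; l=6 → 13; l=7 → 15; l=8 → 17.
Orbitals: 11 + 13 + 15 + 17 = 56. With ms fixed to a single value there is one state per orbital, giving 56 states.

56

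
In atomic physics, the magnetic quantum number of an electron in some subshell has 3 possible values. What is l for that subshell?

ml ranges over 2l+1 integers, so 2l+1 = 3 ⇒ l = 1.

l = 1 (p)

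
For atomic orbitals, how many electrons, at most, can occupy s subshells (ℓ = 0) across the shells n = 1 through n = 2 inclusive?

An s subshell (ℓ = 0) exists for every n ≥ 1, so shells n = 1, 2 each contribute one — 2 subshells.
Since each s subshell holds 2(2·0+1) = 2 electrons, the total is 2 × 2 = 4.

4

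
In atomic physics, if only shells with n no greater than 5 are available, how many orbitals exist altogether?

Total orbitals = 1² + 2² + 3² + 4² + 5² = 55.

55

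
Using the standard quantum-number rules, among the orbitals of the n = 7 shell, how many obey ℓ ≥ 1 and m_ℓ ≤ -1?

21

Go through ℓ = 0, …, 6 (the values permitted for n = 7).
Per ℓ-value: ℓ=1 → 1; ℓ=2 → 2; ℓ=3 → 3; ℓ=4 → 4; ℓ=5 → 5; ℓ=6 → 6.
Total orbitals: 1 + 2 + 3 + 4 + 5 + 6 = 21.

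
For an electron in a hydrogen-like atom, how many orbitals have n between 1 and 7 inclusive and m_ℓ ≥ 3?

20

For each n in the range, tally the orbitals obeying m_ℓ ≥ 3:
n=4 → 1; n=5 → 3; n=6 → 6; n=7 → 10.
Total orbitals: 1 + 3 + 6 + 10 = 20.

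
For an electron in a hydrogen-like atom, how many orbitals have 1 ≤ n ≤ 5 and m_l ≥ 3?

4

Count contributing orbitals for each principal shell:
n=4 → 1; n=5 → 3.
Total orbitals: 1 + 3 = 4.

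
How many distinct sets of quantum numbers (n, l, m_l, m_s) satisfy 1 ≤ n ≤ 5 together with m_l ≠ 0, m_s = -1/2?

40

For each n in the range, tally the orbitals obeying m_l ≠ 0:
n=2 → 2; n=3 → 6; n=4 → 12; n=5 → 20.
Orbitals: 2 + 6 + 12 + 20 = 40. With m_s fixed to -1/2 there is one state per orbital, so 40 states.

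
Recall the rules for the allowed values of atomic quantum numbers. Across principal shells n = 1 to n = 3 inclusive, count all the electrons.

Shell n has n² orbitals: 1²=1 + 2²=4 + 3²=9 = 14 orbitals.
Two spin states per orbital: 2 × 14 = 28 electrons.

28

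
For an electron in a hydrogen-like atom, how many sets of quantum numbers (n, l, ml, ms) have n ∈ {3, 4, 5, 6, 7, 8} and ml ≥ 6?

8

Go shell by shell, enumerating (l, ml) with ml ≥ 6:
n=7 → 1; n=8 → 3.
Orbitals: 1 + 3 = 4. Including both spin states (ms = ±1/2) gives 2 × 4 = 8 states.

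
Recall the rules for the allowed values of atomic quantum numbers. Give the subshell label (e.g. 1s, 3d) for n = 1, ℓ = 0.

ℓ = 0 corresponds to the letter 's', so the subshell is 1s.

1s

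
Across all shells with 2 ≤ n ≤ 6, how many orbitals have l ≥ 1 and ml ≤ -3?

10

Go shell by shell, enumerating (l, ml) with l ≥ 1 and ml ≤ -3:
n=4 → 1; n=5 → 3; n=6 → 6.
Total orbitals: 1 + 3 + 6 = 10.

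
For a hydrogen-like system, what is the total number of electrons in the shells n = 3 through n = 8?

398

Shell n has n² orbitals: 3²=9 + 4²=16 + 5²=25 + 6²=36 + 7²=49 + 8²=64 = 199 orbitals.
Two spin states per orbital: 2 × 199 = 398 electrons.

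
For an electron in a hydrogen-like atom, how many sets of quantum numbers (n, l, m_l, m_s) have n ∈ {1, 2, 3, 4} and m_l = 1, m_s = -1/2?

Work shell by shell — for each n, count the (l, m_l) pairs that satisfy m_l = 1:
n=2 → 1; n=3 → 2; n=4 → 3.
Orbitals: 1 + 2 + 3 = 6. With m_s fixed to -1/2 there is one state per orbital, so 6 states.

6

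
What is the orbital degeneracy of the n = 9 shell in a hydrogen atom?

81

The n = 9 shell contains n² = 9² = 81 orbitals.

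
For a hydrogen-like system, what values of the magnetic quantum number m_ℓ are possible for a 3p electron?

The 3p subshell has ℓ = 1, and m_ℓ takes every integer from −ℓ to +ℓ. With ℓ = 1 that gives the 3 values -1, 0, 1.

-1, 0, 1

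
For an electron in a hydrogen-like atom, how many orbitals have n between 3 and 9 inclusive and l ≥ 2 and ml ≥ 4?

Treat each shell separately and count matching orbitals:
n=5 → 1; n=6 → 3; n=7 → 6; n=8 → 10; n=9 → 15.
Total orbitals: 1 + 3 + 6 + 10 + 15 = 35.

35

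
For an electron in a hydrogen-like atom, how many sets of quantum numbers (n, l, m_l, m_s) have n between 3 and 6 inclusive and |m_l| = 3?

24

Count contributing orbitals for each principal shell:
n=4 → 2; n=5 → 4; n=6 → 6.
Orbitals: 2 + 4 + 6 = 12. Including both spin states (m_s = ±1/2) gives 2 × 12 = 24 states.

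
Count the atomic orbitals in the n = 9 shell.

The n = 9 shell contains n² = 9² = 81 orbitals.

81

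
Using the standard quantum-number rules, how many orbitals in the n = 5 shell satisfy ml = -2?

3

For n = 5, l ranges over 0 … 4.
Contributions: l=2 → 1; l=3 → 1; l=4 → 1.
Total orbitals: 1 + 1 + 1 = 3.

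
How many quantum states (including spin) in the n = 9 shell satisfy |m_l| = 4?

The n = 9 shell has l = 0 through 8; check each.
Per l-value: l=4 → 2; l=5 → 2; l=6 → 2; l=7 → 2; l=8 → 2.
Orbitals: 2 + 2 + 2 + 2 + 2 = 10. Each orbital carries two spin states, so 10 × 2 = 20 states.

20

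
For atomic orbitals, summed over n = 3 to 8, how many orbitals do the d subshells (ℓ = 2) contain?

30

A d subshell (ℓ = 2) exists for every n ≥ 3, so shells n = 3, 4, 5, 6, 7, 8 each contribute one — 6 subshells.
Since each d subshell has 2·2+1 = 5 orbitals, the total is 6 × 5 = 30.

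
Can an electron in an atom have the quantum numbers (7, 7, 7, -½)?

The orbital quantum number must satisfy 0 ≤ l ≤ n−1. With n = 7 the allowed l values are 0, 1, 2, 3, 4, 5, 6, so l = 7 is out of range.

Invalid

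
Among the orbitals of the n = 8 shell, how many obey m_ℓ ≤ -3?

15

Orbitals with m_ℓ ≤ -3, by ℓ: ℓ=3 → 1; ℓ=4 → 2; ℓ=5 → 3; ℓ=6 → 4; ℓ=7 → 5.
Total orbitals: 1 + 2 + 3 + 4 + 5 = 15.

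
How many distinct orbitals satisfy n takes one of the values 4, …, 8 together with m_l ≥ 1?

80

Count contributing orbitals for each principal shell:
n=4 → 6; n=5 → 10; n=6 → 15; n=7 → 21; n=8 → 28.
Total orbitals: 6 + 10 + 15 + 21 + 28 = 80.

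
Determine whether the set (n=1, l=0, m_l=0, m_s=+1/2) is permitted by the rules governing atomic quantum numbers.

Valid

n = 1 is a positive integer. l = 0 satisfies 0 ≤ l ≤ n−1 = 0. m_l = 0 lies in the range −l … +l (here 0). m_s = +1/2 is one of ±1/2.
All four constraints are satisfied.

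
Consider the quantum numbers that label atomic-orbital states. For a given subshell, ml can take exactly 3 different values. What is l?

l = 1

ml ranges over 2l+1 integers, so 2l+1 = 3 ⇒ l = 1.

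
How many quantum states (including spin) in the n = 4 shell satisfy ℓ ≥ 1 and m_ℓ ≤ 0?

Go through ℓ = 0, …, 3 (the values permitted for n = 4).
The (ℓ, m_ℓ) pairs meeting ℓ ≥ 1 and m_ℓ ≤ 0 give: ℓ=1 → 2; ℓ=2 → 3; ℓ=3 → 4.
Orbitals: 2 + 3 + 4 = 9. Each orbital carries two spin states, so 9 × 2 = 18 states.

18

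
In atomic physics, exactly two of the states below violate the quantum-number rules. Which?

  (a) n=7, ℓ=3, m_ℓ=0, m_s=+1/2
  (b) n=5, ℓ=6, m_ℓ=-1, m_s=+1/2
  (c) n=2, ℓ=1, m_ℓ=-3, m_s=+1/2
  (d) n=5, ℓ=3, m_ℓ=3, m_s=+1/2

(b) has ℓ = 6 ≥ n = 5, violating 0 ≤ ℓ ≤ n−1.
(c) has |m_ℓ| = 3 > ℓ = 1, violating −ℓ ≤ m_ℓ ≤ ℓ.
The remaining sets (a), (d) satisfy all four rules.

(b) and (c)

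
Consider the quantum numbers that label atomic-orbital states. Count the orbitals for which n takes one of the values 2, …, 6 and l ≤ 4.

Go shell by shell, enumerating (l, m_l) with l ≤ 4:
n=2 → 4; n=3 → 9; n=4 → 16; n=5 → 25; n=6 → 25.
Total orbitals: 4 + 9 + 16 + 25 + 25 = 79.

79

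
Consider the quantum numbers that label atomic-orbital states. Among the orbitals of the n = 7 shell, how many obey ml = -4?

With n = 7 the allowed l are 0, 1, …, 6.
Contributions: l=4 → 1; l=5 → 1; l=6 → 1.
Total orbitals: 1 + 1 + 1 = 3.

3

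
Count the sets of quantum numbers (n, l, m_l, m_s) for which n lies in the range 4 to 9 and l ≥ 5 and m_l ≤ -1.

Per-shell orbital counts meeting the constraint:
n=6 → 5; n=7 → 11; n=8 → 18; n=9 → 26.
Orbitals: 5 + 11 + 18 + 26 = 60. Including both spin states (m_s = ±1/2) gives 2 × 60 = 120 states.

120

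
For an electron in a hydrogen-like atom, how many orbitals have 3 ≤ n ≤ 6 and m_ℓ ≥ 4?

4

Treat each shell separately and count matching orbitals:
n=5 → 1; n=6 → 3.
Total orbitals: 1 + 3 = 4.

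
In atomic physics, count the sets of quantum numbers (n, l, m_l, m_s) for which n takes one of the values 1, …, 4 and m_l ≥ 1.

Treat each shell separately and count matching orbitals:
n=2 → 1; n=3 → 3; n=4 → 6.
Orbitals: 1 + 3 + 6 = 10. Including both spin states (m_s = ±1/2) gives 2 × 10 = 20 states.

20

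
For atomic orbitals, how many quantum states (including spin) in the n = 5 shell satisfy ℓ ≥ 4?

18

Per ℓ-value: ℓ=4 → 9.
Orbitals: 9. Each orbital carries two spin states, so 9 × 2 = 18 states.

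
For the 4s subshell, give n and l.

n = 4, l = 0

The leading integer gives n = 4; the letter 's' means l = 0.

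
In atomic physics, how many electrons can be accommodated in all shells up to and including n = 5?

Total orbitals = 1² + 2² + 3² + 4² + 5² = 55. Doubling for spin gives 110 electrons.

110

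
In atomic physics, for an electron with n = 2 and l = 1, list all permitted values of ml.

-1, 0, 1

ml takes every integer from −l to +l. With l = 1 that gives the 3 values -1, 0, 1.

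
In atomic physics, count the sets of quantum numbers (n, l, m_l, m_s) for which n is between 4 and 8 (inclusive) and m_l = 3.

30

Go shell by shell, enumerating (l, m_l) with m_l = 3:
n=4 → 1; n=5 → 2; n=6 → 3; n=7 → 4; n=8 → 5.
Orbitals: 1 + 2 + 3 + 4 + 5 = 15. Including both spin states (m_s = ±1/2) gives 2 × 15 = 30 states.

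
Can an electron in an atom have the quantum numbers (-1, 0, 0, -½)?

No

The principal quantum number must be a positive integer (n ≥ 1), but here n = -1.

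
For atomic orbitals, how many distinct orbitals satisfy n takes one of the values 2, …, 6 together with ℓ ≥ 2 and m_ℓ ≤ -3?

Go shell by shell, enumerating (ℓ, m_ℓ) with ℓ ≥ 2 and m_ℓ ≤ -3:
n=4 → 1; n=5 → 3; n=6 → 6.
Total orbitals: 1 + 3 + 6 = 10.

10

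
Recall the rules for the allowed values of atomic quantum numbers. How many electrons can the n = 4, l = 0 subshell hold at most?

2

A subshell with l = 0 has 2l+1 = 1 orbital, each holding 2 electrons (spin ±1/2), so 1 × 2 = 2.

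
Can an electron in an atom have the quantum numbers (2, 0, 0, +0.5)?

Allowed

n = 2 is a positive integer. l = 0 satisfies 0 ≤ l ≤ n−1 = 1. ml = 0 lies in the range −l … +l (here 0). ms = +1/2 is one of ±1/2.
All four constraints are satisfied.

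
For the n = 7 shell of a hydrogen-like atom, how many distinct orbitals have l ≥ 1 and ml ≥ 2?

With n = 7 the allowed l are 0, 1, …, 6.
Orbitals with l ≥ 1 and ml ≥ 2, by l: l=2 → 1; l=3 → 2; l=4 → 3; l=5 → 4; l=6 → 5.
Total orbitals: 1 + 2 + 3 + 4 + 5 = 15.

15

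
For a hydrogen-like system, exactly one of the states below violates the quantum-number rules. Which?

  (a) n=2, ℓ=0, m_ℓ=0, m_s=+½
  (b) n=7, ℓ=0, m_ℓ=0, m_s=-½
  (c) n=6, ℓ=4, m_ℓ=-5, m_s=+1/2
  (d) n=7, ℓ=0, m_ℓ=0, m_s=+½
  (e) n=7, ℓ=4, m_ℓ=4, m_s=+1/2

(c) has |m_ℓ| = 5 > ℓ = 4, violating −ℓ ≤ m_ℓ ≤ ℓ.
The remaining sets (a), (b), (d), (e) satisfy all four rules.

(c)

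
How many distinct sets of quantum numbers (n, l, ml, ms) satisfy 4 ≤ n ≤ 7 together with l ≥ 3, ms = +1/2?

Go shell by shell, enumerating (l, ml) with l ≥ 3:
n=4 → 7; n=5 → 16; n=6 → 27; n=7 → 40.
Orbitals: 7 + 16 + 27 + 40 = 90. With ms fixed to +1/2 there is one state per orbital, so 90 states.

90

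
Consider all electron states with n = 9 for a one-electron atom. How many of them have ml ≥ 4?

For n = 9, l ranges over 0 … 8.
Orbitals with ml ≥ 4, by l: l=4 → 1; l=5 → 2; l=6 → 3; l=7 → 4; l=8 → 5.
Orbitals: 1 + 2 + 3 + 4 + 5 = 15. Each orbital carries two spin states, so 15 × 2 = 30 states.

30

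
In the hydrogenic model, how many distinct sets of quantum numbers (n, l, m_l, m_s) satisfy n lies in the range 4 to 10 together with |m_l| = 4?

84

Per-shell orbital counts meeting the constraint:
n=5 → 2; n=6 → 4; n=7 → 6; n=8 → 8; n=9 → 10; n=10 → 12.
Orbitals: 2 + 4 + 6 + 8 + 10 + 12 = 42. Including both spin states (m_s = ±1/2) gives 2 × 42 = 84 states.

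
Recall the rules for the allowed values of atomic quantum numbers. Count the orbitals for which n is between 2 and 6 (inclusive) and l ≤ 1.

20

Treat each shell separately and count matching orbitals:
n=2 → 4; n=3 → 4; n=4 → 4; n=5 → 4; n=6 → 4.
Total orbitals: 4 + 4 + 4 + 4 + 4 = 20.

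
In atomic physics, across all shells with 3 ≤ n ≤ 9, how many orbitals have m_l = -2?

28

Per-shell orbital counts meeting the constraint:
n=3 → 1; n=4 → 2; n=5 → 3; n=6 → 4; n=7 → 5; n=8 → 6; n=9 → 7.
Total orbitals: 1 + 2 + 3 + 4 + 5 + 6 + 7 = 28.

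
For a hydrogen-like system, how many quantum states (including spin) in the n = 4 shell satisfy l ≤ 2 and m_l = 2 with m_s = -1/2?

The (l, m_l) pairs meeting l ≤ 2 and m_l = 2 give: l=2 → 1.
Orbitals: 1. With m_s fixed to a single value there is one state per orbital, giving 1 state.

1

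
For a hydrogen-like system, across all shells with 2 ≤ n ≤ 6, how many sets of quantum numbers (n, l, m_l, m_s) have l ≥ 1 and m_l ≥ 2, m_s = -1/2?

20

Treat each shell separately and count matching orbitals:
n=3 → 1; n=4 → 3; n=5 → 6; n=6 → 10.
Orbitals: 1 + 3 + 6 + 10 = 20. With m_s fixed to -1/2 there is one state per orbital, so 20 states.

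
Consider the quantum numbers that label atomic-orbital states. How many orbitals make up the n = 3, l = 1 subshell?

3

A subshell has 2l+1 orbitals; with l = 1, that's 3.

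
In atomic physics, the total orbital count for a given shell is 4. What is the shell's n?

n² = 4 ⇒ n = 2.

n = 2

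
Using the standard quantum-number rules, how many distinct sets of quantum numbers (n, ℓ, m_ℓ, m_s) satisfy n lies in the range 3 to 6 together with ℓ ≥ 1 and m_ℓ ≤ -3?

20

Treat each shell separately and count matching orbitals:
n=4 → 1; n=5 → 3; n=6 → 6.
Orbitals: 1 + 3 + 6 = 10. Including both spin states (m_s = ±1/2) gives 2 × 10 = 20 states.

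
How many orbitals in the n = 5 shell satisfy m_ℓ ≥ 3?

The n = 5 shell has ℓ = 0 through 4; check each.
The (ℓ, m_ℓ) pairs meeting m_ℓ ≥ 3 give: ℓ=3 → 1; ℓ=4 → 2.
Total orbitals: 1 + 2 = 3.

3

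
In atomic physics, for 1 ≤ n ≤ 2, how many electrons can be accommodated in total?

Total orbitals = 1² + 2² = 5. Doubling for spin gives 10 electrons.

10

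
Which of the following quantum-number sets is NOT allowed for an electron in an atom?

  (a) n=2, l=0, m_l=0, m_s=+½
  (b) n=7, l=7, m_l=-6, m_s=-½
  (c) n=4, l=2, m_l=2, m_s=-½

(b) has l = 7 ≥ n = 7, violating 0 ≤ l ≤ n−1.
The remaining sets (a), (c) satisfy all four rules.

(b)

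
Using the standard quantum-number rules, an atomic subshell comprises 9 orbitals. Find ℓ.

ℓ = 4

2ℓ+1 = 9 gives ℓ = 4.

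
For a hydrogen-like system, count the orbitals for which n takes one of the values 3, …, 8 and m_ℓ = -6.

Treat each shell separately and count matching orbitals:
n=7 → 1; n=8 → 2.
Total orbitals: 1 + 2 = 3.

3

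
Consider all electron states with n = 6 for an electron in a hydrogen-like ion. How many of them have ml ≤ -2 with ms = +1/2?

The n = 6 shell has l = 0 through 5; check each.
Per l-value: l=2 → 1; l=3 → 2; l=4 → 3; l=5 → 4.
Orbitals: 1 + 2 + 3 + 4 = 10. With ms fixed to a single value there is one state per orbital, giving 10 states.

10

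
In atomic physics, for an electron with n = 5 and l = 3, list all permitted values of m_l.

-3, -2, -1, 0, 1, 2, 3

m_l takes every integer from −l to +l. With l = 3 that gives the 7 values -3, -2, -1, 0, 1, 2, 3.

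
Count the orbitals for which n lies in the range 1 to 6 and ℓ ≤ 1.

21

Work shell by shell — for each n, count the (ℓ, m_ℓ) pairs that satisfy ℓ ≤ 1:
n=1 → 1; n=2 → 4; n=3 → 4; n=4 → 4; n=5 → 4; n=6 → 4.
Total orbitals: 1 + 4 + 4 + 4 + 4 + 4 = 21.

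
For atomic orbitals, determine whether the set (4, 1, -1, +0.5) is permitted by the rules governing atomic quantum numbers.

Valid

n = 4 is a positive integer. l = 1 satisfies 0 ≤ l ≤ n−1 = 3. m_l = -1 lies in the range −l … +l (here −1 … 1). m_s = +1/2 is one of ±1/2.
All four constraints are satisfied.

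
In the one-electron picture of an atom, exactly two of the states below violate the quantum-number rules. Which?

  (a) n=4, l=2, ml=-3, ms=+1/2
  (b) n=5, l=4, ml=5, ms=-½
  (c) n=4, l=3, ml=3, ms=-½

(a) and (b)

(a) has |ml| = 3 > l = 2, violating −l ≤ ml ≤ l.
(b) has |ml| = 5 > l = 4, violating −l ≤ ml ≤ l.
The remaining set (c) satisfies all four rules.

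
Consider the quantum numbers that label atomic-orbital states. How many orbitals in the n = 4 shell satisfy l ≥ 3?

With n = 4 the allowed l are 0, 1, …, 3.
The (l, ml) pairs meeting l ≥ 3 give: l=3 → 7.
Total orbitals: 7.

7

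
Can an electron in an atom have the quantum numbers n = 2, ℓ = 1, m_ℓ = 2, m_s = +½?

The magnetic quantum number must satisfy −ℓ ≤ m_ℓ ≤ ℓ. With ℓ = 1, m_ℓ can only be -1, 0, 1, so m_ℓ = 2 is forbidden.

No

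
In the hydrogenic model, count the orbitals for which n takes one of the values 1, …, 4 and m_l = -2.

Work shell by shell — for each n, count the (l, m_l) pairs that satisfy m_l = -2:
n=3 → 1; n=4 → 2.
Total orbitals: 1 + 2 = 3.

3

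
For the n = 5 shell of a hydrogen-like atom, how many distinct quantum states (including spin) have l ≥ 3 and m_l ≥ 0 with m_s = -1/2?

9

Go through l = 0, …, 4 (the values permitted for n = 5).
Contributions: l=3 → 4; l=4 → 5.
Orbitals: 4 + 5 = 9. With m_s fixed to a single value there is one state per orbital, giving 9 states.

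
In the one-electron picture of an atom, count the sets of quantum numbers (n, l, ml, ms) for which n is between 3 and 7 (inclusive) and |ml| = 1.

80

Go shell by shell, enumerating (l, ml) with |ml| = 1:
n=3 → 4; n=4 → 6; n=5 → 8; n=6 → 10; n=7 → 12.
Orbitals: 4 + 6 + 8 + 10 + 12 = 40. Including both spin states (ms = ±1/2) gives 2 × 40 = 80 states.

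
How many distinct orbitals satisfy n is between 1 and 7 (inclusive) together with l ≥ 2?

Per-shell orbital counts meeting the constraint:
n=3 → 5; n=4 → 12; n=5 → 21; n=6 → 32; n=7 → 45.
Total orbitals: 5 + 12 + 21 + 32 + 45 = 115.

115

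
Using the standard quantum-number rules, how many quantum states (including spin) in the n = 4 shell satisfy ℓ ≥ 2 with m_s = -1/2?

12

For n = 4, ℓ ranges over 0 … 3.
Per ℓ-value: ℓ=2 → 5; ℓ=3 → 7.
Orbitals: 5 + 7 = 12. With m_s fixed to a single value there is one state per orbital, giving 12 states.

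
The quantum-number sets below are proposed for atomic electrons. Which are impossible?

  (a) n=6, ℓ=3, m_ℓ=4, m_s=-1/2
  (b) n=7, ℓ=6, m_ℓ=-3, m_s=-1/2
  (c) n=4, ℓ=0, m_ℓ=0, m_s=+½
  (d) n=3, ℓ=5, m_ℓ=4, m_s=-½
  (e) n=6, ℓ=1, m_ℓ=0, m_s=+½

(a) has |m_ℓ| = 4 > ℓ = 3, violating −ℓ ≤ m_ℓ ≤ ℓ.
(d) has ℓ = 5 ≥ n = 3, violating 0 ≤ ℓ ≤ n−1.
The remaining sets (b), (c), (e) satisfy all four rules.

(a) and (d)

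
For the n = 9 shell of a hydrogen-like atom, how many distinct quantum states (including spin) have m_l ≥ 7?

6

For n = 9, l ranges over 0 … 8.
The (l, m_l) pairs meeting m_l ≥ 7 give: l=7 → 1; l=8 → 2.
Orbitals: 1 + 2 = 3. Each orbital carries two spin states, so 3 × 2 = 6 states.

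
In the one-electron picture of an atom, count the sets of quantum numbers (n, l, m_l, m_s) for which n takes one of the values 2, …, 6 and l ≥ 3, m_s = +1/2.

50

Per-shell orbital counts meeting the constraint:
n=4 → 7; n=5 → 16; n=6 → 27.
Orbitals: 7 + 16 + 27 = 50. With m_s fixed to +1/2 there is one state per orbital, so 50 states.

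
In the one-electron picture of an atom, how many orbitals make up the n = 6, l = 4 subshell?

9

A subshell has 2l+1 orbitals; with l = 4, that's 9.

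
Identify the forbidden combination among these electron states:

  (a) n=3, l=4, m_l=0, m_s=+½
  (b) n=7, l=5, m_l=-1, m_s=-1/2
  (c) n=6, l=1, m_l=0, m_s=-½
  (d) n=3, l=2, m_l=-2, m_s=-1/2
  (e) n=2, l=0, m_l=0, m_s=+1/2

(a) has l = 4 ≥ n = 3, violating 0 ≤ l ≤ n−1.
The remaining sets (b), (c), (d), (e) satisfy all four rules.

(a)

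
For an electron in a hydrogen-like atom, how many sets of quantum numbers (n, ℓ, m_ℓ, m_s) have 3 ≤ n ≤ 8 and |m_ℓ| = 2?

84

Per-shell orbital counts meeting the constraint:
n=3 → 2; n=4 → 4; n=5 → 6; n=6 → 8; n=7 → 10; n=8 → 12.
Orbitals: 2 + 4 + 6 + 8 + 10 + 12 = 42. Including both spin states (m_s = ±1/2) gives 2 × 42 = 84 states.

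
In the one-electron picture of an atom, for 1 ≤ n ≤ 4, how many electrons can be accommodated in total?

60

Total orbitals = 1² + 2² + 3² + 4² = 30. Doubling for spin gives 60 electrons.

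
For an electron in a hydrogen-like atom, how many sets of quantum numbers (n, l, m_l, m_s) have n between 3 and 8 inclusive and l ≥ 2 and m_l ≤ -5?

Treat each shell separately and count matching orbitals:
n=6 → 1; n=7 → 3; n=8 → 6.
Orbitals: 1 + 3 + 6 = 10. Including both spin states (m_s = ±1/2) gives 2 × 10 = 20 states.

20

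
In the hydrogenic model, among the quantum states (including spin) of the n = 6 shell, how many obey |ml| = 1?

Per l-value: l=1 → 2; l=2 → 2; l=3 → 2; l=4 → 2; l=5 → 2.
Orbitals: 2 + 2 + 2 + 2 + 2 = 10. Each orbital carries two spin states, so 10 × 2 = 20 states.

20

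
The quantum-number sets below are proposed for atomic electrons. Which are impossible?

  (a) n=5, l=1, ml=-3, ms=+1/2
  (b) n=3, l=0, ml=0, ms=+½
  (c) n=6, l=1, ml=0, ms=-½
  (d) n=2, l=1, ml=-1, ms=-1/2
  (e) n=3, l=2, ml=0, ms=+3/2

(a) has |ml| = 3 > l = 1, violating −l ≤ ml ≤ l.
(e) has ms = +3/2, but an electron's spin must be ±1/2.
The remaining sets (b), (c), (d) satisfy all four rules.

(a) and (e)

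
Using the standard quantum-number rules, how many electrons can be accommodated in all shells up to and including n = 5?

Total orbitals = 1² + 2² + 3² + 4² + 5² = 55. Doubling for spin gives 110 electrons.

110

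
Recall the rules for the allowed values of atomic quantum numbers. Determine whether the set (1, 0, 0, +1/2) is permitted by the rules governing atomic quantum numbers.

n = 1 is a positive integer. l = 0 satisfies 0 ≤ l ≤ n−1 = 0. m_l = 0 lies in the range −l … +l (here 0). m_s = +1/2 is one of ±1/2.
All four constraints are satisfied.

Valid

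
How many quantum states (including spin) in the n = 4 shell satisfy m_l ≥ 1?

With n = 4 the allowed l are 0, 1, …, 3.
Orbitals with m_l ≥ 1, by l: l=1 → 1; l=2 → 2; l=3 → 3.
Orbitals: 1 + 2 + 3 = 6. Each orbital carries two spin states, so 6 × 2 = 12 states.

12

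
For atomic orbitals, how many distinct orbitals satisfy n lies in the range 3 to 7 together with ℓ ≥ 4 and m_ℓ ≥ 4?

For each n in the range, tally the orbitals obeying ℓ ≥ 4 and m_ℓ ≥ 4:
n=5 → 1; n=6 → 3; n=7 → 6.
Total orbitals: 1 + 3 + 6 = 10.

10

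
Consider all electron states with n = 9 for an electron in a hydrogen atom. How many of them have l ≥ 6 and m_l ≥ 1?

42

Per l-value: l=6 → 6; l=7 → 7; l=8 → 8.
Orbitals: 6 + 7 + 8 = 21. Each orbital carries two spin states, so 21 × 2 = 42 states.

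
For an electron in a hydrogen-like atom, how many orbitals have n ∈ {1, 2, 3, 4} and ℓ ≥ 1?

Go shell by shell, enumerating (ℓ, m_ℓ) with ℓ ≥ 1:
n=2 → 3; n=3 → 8; n=4 → 15.
Total orbitals: 3 + 8 + 15 = 26.

26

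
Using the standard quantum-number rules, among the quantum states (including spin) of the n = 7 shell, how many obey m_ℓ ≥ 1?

For n = 7, ℓ ranges over 0 … 6.
Contributions: ℓ=1 → 1; ℓ=2 → 2; ℓ=3 → 3; ℓ=4 → 4; ℓ=5 → 5; ℓ=6 → 6.
Orbitals: 1 + 2 + 3 + 4 + 5 + 6 = 21. Each orbital carries two spin states, so 21 × 2 = 42 states.

42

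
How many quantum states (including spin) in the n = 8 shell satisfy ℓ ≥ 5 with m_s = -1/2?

Contributions: ℓ=5 → 11; ℓ=6 → 13; ℓ=7 → 15.
Orbitals: 11 + 13 + 15 = 39. With m_s fixed to a single value there is one state per orbital, giving 39 states.

39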